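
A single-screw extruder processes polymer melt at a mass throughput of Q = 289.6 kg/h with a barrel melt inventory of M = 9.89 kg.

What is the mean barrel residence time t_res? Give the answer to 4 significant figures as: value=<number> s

Convert throughput: Q = 289.6 kg/h = 289.6/3600 = 0.0804444 kg/s
t_res = M / Q_s = 9.89 / 0.0804444 = 122.942 s

value=122.9 s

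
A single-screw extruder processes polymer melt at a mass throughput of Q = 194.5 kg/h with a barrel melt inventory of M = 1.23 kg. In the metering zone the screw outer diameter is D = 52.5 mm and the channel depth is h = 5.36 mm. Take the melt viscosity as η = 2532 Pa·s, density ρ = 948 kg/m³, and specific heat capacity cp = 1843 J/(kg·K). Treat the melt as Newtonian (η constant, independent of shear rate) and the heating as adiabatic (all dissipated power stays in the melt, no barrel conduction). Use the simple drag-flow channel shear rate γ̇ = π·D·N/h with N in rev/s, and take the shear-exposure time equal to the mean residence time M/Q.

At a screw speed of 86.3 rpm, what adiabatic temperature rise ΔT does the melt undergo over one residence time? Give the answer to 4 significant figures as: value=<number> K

Q_s = Q / 3600 = 194.5 / 3600 = 0.0540278 kg/s
t_res = M / Q_s = 1.23 / 0.0540278 = 22.7661 s
Geometry in metres: D = 52.5 mm → 0.0525 m, h = 5.36 mm → 0.00536 m; screw speed N = 86.3 rpm = 1.43833 rev/s
γ̇ = π·D·N / h = π · 0.0525 · 1.43833 / 0.00536 = 44.2592 s⁻¹
ΔT = η·γ̇²·t_res / (ρ·cp) = 2532 · (44.2592)² · 22.7661 / (948 · 1843) = 64.6288 K

value=64.63 K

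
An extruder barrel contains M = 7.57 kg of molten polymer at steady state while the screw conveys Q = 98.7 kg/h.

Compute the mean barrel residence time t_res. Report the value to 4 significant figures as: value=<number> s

Convert throughput: Q = 98.7 kg/h = 98.7/3600 = 0.0274167 kg/s
t_res = M / Q_s = 7.57 ÷ 0.0274167 = 276.109 s

value=276.1 s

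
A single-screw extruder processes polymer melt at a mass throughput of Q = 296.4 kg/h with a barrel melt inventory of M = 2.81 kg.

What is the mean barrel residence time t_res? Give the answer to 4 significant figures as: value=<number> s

Q_s = Q / 3600 = 296.4 / 3600 = 0.0823333 kg/s
Mean residence time: t_res = M/Q_s = 2.81 kg / 0.0823333 kg/s = 34.1296 s

value=34.13 s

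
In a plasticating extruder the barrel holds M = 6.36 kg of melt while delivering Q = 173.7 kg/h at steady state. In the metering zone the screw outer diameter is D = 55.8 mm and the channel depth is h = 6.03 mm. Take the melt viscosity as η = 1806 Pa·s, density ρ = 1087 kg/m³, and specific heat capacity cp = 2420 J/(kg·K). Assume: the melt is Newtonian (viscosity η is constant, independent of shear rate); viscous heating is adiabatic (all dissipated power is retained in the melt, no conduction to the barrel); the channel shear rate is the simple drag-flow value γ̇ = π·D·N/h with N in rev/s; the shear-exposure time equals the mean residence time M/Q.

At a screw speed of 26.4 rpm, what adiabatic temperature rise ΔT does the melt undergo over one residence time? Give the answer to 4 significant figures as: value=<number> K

Throughput in SI: Q_s = 173.7 kg/h ÷ 3600 s/h = 0.04825 kg/s
t_res = M / Q_s = 6.36 ÷ 0.04825 = 131.813 s
Convert to SI: D = 0.0558 m, h = 0.00603 m, N = 26.4/60 = 0.44 rev/s
γ̇ = π·D·N / h = π · 0.0558 · 0.44 / 0.00603 = 12.7914 s⁻¹
ΔT = η·γ̇²·t_res / (ρ·cp) = 1806 · (12.7914)² · 131.813 / (1087 · 2420) = 14.8072 K

value=14.81 K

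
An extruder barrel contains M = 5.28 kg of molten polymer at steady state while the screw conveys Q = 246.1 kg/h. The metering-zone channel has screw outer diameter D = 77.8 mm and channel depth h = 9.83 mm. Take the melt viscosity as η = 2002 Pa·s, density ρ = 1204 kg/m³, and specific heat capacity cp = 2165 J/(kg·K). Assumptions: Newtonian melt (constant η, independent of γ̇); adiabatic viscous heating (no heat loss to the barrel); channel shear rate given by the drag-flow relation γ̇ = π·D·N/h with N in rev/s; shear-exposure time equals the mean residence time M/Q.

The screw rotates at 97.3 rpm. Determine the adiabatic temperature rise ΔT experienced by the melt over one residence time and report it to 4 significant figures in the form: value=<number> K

Throughput in SI: Q_s = 246.1 kg/h ÷ 3600 s/h = 0.0683611 kg/s
t_res = M / Q_s = 5.28 ÷ 0.0683611 = 77.2369 s
Convert to SI: D = 0.0778 m, h = 0.00983 m, N = 97.3/60 = 1.62167 rev/s
γ̇ = π·D·N / h = π · 0.0778 · 1.62167 / 0.00983 = 40.3216 s⁻¹
Adiabatic rise: ΔT = η γ̇² t_res / (ρ cp) = 2002·(40.3216)²·77.2369 / (1204·2165) = 96.445 K

value=96.44 K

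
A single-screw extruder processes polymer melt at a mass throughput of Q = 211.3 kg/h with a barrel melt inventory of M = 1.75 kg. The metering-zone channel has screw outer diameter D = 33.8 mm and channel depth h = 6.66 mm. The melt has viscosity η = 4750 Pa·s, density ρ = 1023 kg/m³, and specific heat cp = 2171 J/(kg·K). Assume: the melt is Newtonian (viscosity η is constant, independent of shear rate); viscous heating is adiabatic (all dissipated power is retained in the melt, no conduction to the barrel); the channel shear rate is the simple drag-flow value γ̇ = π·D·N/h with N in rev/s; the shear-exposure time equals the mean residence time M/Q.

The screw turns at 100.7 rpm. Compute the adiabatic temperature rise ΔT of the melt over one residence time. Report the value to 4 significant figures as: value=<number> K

Convert throughput: Q = 211.3 kg/h = 211.3/3600 = 0.0586944 kg/s
t_res = M / Q_s = 1.75 ÷ 0.0586944 = 29.8154 s
Geometry in metres: D = 33.8 mm → 0.0338 m, h = 6.66 mm → 0.00666 m; screw speed N = 100.7 rpm = 1.67833 rev/s
γ̇ = π·D·N / h = π · 0.0338 · 1.67833 / 0.00666 = 26.759 s⁻¹
Adiabatic rise: ΔT = η γ̇² t_res / (ρ cp) = 4750·(26.759)²·29.8154 / (1023·2171) = 45.6605 K

value=45.66 K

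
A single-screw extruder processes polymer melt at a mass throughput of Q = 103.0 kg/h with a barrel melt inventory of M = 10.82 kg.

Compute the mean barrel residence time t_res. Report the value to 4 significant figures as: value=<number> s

value=378.2 s

Q_s = Q / 3600 = 103.0 / 3600 = 0.0286111 kg/s
t_res = M / Q_s = 10.82 ÷ 0.0286111 = 378.175 s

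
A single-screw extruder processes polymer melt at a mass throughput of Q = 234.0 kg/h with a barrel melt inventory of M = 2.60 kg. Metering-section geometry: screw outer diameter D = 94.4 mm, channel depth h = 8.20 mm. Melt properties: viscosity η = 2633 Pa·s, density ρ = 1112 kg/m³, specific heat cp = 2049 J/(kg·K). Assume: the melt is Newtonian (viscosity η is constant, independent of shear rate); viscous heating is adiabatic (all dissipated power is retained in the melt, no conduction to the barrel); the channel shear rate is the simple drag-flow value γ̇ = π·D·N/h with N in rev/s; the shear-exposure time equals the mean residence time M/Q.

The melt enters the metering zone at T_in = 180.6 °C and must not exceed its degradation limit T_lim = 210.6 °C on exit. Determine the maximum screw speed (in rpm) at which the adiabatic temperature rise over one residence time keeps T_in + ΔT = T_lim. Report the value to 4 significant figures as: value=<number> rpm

value=42.26 rpm

Q_s = Q / 3600 = 234.0 / 3600 = 0.065 kg/s
t_res = M / Q_s = 2.60 ÷ 0.065 = 40 s
D = 94.4 mm = 0.0944 m;  h = 8.20 mm = 0.0082 m
Allowable rise: ΔT_a = T_lim − T_in = 210.6 − 180.6 = 30 K
γ̇_max² = ΔT_a·ρ·cp/(η·t_res) = 30·1112·2049/(2633·40) = 649.019 s⁻²
γ̇_max = sqrt(649.019) = 25.4758 s⁻¹
N_max = γ̇_max h / (πD) = 25.4758·0.0082/(π·0.0944) = 0.704402 rev/s → ×60 = 42.2641 rpm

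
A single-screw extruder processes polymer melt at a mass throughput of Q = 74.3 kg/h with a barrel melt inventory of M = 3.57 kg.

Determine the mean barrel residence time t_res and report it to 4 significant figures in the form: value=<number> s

value=173.0 s

Q_s = Q / 3600 = 74.3 / 3600 = 0.0206389 kg/s
Mean residence time: t_res = M/Q_s = 3.57 kg / 0.0206389 kg/s = 172.974 s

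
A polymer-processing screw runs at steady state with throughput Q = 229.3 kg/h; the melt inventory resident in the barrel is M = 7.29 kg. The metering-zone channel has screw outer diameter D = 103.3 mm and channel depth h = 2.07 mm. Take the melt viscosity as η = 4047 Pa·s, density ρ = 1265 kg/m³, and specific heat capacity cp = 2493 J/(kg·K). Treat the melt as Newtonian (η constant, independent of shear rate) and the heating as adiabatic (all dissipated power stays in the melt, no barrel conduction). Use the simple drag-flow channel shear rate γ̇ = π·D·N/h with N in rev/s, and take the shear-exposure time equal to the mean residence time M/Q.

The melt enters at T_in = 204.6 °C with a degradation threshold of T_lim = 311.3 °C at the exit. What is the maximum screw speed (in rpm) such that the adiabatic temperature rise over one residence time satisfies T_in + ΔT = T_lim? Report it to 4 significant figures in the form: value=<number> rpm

value=10.32 rpm

Q_s = Q / 3600 = 229.3 / 3600 = 0.0636944 kg/s
t_res = M / Q_s = 7.29 / 0.0636944 = 114.453 s
Geometry in SI: D = 103.3 mm → 0.1033 m, h = 2.07 mm → 0.00207 m
ΔT_a = T_lim − T_in = 311.3 − 204.6 = 106.7 K
Invert ΔT = ηγ̇²t_res/(ρcp) for γ̇: γ̇_max² = ΔT_a ρ cp / (η t_res) = 106.7·1265·2493 / (4047·114.453) = 726.471 s⁻²
Take the square root: γ̇_max = √(726.471) = 26.9531 s⁻¹
N_max = γ̇_max h / (πD) = 26.9531·0.00207/(π·0.1033) = 0.171921 rev/s → ×60 = 10.3153 rpm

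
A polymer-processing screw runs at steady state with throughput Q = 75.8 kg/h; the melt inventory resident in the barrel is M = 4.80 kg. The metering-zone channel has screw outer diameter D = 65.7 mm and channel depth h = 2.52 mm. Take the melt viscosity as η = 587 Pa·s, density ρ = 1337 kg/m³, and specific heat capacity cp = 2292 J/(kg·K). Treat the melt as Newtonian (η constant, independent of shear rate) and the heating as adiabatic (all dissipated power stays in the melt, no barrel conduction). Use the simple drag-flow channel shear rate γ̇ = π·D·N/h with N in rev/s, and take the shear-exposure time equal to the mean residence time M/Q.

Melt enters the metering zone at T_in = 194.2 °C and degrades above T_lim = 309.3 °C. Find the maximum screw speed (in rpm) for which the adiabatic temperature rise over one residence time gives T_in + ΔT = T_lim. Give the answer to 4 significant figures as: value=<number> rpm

value=37.61 rpm

Throughput in SI: Q_s = 75.8 kg/h ÷ 3600 s/h = 0.0210556 kg/s
t_res = M / Q_s = 4.80 ÷ 0.0210556 = 227.968 s
D = 65.7 mm = 0.0657 m;  h = 2.52 mm = 0.00252 m
ΔT_a = T_lim − T_in = 309.3 − 194.2 = 115.1 K
γ̇_max² = ΔT_a·ρ·cp / (η·t_res) = [115.1 × 1337 × 2292] / [587 × 227.968] = 2635.78 s⁻²
γ̇_max = sqrt(2635.78) = 51.3398 s⁻¹
Solve γ̇ = πDN/h for N: N_max = γ̇_max·h/(π·D) = 51.3398 × 0.00252 / (π × 0.0657) = 0.626815 rev/s = 37.6089 rpm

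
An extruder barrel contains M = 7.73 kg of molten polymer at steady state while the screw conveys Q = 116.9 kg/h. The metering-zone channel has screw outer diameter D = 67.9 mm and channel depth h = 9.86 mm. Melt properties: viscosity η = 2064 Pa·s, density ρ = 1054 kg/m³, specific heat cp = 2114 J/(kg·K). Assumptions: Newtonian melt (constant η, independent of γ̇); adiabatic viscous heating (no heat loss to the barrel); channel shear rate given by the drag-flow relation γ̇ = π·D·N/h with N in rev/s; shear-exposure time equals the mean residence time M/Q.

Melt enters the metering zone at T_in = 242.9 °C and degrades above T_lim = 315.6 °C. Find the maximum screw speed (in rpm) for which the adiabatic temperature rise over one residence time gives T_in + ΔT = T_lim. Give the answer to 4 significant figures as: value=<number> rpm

value=50.36 rpm

Convert throughput: Q = 116.9 kg/h = 116.9/3600 = 0.0324722 kg/s
t_res = M / Q_s = 7.73 ÷ 0.0324722 = 238.05 s
Geometry in SI: D = 67.9 mm → 0.0679 m, h = 9.86 mm → 0.00986 m
ΔT_a = T_lim − T_in = 315.6 − 242.9 = 72.7 K
γ̇_max² = ΔT_a·ρ·cp / (η·t_res) = [72.7 × 1054 × 2114] / [2064 × 238.05] = 329.688 s⁻²
γ̇_max = sqrt(329.688) = 18.1573 s⁻¹
N_max = γ̇_max h / (πD) = 18.1573·0.00986/(π·0.0679) = 0.839283 rev/s → ×60 = 50.357 rpm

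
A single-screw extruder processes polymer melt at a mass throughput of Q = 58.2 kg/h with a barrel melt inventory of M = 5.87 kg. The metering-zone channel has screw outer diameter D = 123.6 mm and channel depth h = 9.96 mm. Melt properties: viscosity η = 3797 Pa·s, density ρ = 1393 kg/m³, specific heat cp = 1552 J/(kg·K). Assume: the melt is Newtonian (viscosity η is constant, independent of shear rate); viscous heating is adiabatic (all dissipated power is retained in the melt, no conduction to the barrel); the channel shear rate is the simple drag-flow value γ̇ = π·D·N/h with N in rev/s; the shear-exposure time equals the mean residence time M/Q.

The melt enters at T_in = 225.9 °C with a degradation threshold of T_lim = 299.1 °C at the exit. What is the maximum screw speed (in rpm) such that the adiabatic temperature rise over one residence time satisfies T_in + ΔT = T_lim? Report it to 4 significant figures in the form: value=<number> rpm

value=16.49 rpm

Q_s = Q / 3600 = 58.2 / 3600 = 0.0161667 kg/s
t_res = M / Q_s = 5.87 / 0.0161667 = 363.093 s
Convert to metres: D = 0.1236 m, h = 0.00996 m
Allowable rise: ΔT_a = T_lim − T_in = 299.1 − 225.9 = 73.2 K
γ̇_max² = ΔT_a·ρ·cp / (η·t_res) = [73.2 × 1393 × 1552] / [3797 × 363.093] = 114.788 s⁻²
γ̇_max = sqrt(114.788) = 10.7139 s⁻¹
N_max = γ̇_max h / (πD) = 10.7139·0.00996/(π·0.1236) = 0.274814 rev/s → ×60 = 16.4888 rpm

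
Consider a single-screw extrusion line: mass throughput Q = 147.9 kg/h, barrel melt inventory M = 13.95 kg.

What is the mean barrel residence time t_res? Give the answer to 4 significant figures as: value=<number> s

Q_s = Q / 3600 = 147.9 / 3600 = 0.0410833 kg/s
Mean residence time: t_res = M/Q_s = 13.95 kg / 0.0410833 kg/s = 339.554 s

value=339.6 s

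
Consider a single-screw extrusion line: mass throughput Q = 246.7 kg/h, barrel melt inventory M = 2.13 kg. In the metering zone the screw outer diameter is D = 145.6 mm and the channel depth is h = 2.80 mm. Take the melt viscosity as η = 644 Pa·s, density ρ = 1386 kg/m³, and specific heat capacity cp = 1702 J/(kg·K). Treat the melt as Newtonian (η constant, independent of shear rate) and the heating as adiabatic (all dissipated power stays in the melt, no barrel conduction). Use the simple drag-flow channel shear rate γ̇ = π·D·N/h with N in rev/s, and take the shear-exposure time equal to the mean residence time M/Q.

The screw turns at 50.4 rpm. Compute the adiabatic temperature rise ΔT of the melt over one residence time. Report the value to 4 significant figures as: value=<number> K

value=159.8 K

Convert throughput: Q = 246.7 kg/h = 246.7/3600 = 0.0685278 kg/s
Mean residence time: t_res = M/Q_s = 2.13 kg / 0.0685278 kg/s = 31.0823 s
Convert to SI: D = 0.1456 m, h = 0.0028 m, N = 50.4/60 = 0.84 rev/s
γ̇ = π D N / h = (π)(0.1456)(0.84) / 0.0028 = 137.225 s⁻¹
ΔT = η·γ̇²·t_res/(ρ·cp) = [644 × 137.225² × 31.0823] / [1386 × 1702] = 159.787 K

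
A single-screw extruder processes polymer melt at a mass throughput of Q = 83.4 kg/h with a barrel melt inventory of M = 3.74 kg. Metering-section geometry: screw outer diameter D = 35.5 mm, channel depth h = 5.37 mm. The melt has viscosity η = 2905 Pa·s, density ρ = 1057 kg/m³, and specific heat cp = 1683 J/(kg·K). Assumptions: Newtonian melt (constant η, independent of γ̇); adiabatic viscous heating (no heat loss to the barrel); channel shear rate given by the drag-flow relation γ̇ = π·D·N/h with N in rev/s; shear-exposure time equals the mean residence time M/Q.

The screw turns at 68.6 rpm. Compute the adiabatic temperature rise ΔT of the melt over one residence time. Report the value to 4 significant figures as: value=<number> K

Q_s = Q / 3600 = 83.4 / 3600 = 0.0231667 kg/s
t_res = M / Q_s = 3.74 ÷ 0.0231667 = 161.439 s
Geometry in metres: D = 35.5 mm → 0.0355 m, h = 5.37 mm → 0.00537 m; screw speed N = 68.6 rpm = 1.14333 rev/s
γ̇ = π D N / h = (π)(0.0355)(1.14333) / 0.00537 = 23.7453 s⁻¹
ΔT = η·γ̇²·t_res / (ρ·cp) = 2905 · (23.7453)² · 161.439 / (1057 · 1683) = 148.644 K

value=148.6 K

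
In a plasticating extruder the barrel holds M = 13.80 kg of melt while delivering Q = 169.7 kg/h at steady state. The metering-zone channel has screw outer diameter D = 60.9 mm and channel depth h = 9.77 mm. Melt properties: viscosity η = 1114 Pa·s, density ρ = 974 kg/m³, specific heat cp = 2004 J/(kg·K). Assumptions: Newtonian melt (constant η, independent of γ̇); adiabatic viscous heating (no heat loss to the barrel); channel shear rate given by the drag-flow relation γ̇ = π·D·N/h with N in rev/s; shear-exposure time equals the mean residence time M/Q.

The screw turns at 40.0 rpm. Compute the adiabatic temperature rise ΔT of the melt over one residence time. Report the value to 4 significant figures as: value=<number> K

Throughput in SI: Q_s = 169.7 kg/h ÷ 3600 s/h = 0.0471389 kg/s
t_res = M / Q_s = 13.80 ÷ 0.0471389 = 292.752 s
Convert to SI: D = 0.0609 m, h = 0.00977 m, N = 40.0/60 = 0.666667 rev/s
Shear rate: γ̇ = πDN/h = π·0.0609·0.666667/0.00977 = 13.0551 s⁻¹
ΔT = η·γ̇²·t_res/(ρ·cp) = [1114 × 13.0551² × 292.752] / [974 × 2004] = 28.4768 K

value=28.48 K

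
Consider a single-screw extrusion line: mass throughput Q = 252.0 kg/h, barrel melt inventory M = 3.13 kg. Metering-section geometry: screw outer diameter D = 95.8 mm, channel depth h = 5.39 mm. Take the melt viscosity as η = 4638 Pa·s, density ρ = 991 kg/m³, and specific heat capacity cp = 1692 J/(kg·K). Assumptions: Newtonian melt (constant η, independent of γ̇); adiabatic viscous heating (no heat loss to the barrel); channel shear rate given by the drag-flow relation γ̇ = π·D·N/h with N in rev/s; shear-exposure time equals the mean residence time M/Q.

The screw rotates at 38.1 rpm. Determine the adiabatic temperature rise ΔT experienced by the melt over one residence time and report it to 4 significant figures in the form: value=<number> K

value=155.5 K

Throughput in SI: Q_s = 252.0 kg/h ÷ 3600 s/h = 0.07 kg/s
t_res = M / Q_s = 3.13 ÷ 0.07 = 44.7143 s
Convert to SI: D = 0.0958 m, h = 0.00539 m, N = 38.1/60 = 0.635 rev/s
γ̇ = π D N / h = (π)(0.0958)(0.635) / 0.00539 = 35.4569 s⁻¹
Adiabatic rise: ΔT = η γ̇² t_res / (ρ cp) = 4638·(35.4569)²·44.7143 / (991·1692) = 155.49 K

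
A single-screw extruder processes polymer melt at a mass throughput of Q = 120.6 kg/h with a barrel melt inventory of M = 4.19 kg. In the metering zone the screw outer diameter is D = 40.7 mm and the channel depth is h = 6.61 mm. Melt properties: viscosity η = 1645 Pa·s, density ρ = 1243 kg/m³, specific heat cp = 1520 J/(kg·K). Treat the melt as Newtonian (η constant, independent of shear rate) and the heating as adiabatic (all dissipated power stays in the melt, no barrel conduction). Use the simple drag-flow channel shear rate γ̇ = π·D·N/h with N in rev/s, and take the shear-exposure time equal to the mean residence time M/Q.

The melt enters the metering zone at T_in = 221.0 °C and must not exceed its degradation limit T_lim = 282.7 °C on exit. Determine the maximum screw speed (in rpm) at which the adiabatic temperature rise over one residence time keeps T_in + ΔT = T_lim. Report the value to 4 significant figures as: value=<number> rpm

value=73.83 rpm

Q_s = Q / 3600 = 120.6 / 3600 = 0.0335 kg/s
t_res = M / Q_s = 4.19 / 0.0335 = 125.075 s
Convert to metres: D = 0.0407 m, h = 0.00661 m
ΔT_a = T_lim − T_in = 282.7 − 221.0 = 61.7 K
γ̇_max² = ΔT_a·ρ·cp/(η·t_res) = 61.7·1243·1520/(1645·125.075) = 566.585 s⁻²
Take the square root: γ̇_max = √(566.585) = 23.803 s⁻¹
N_max = γ̇_max·h / (π·D) = 23.803 · 0.00661 / (π · 0.0407) = 1.23052 rev/s = 73.8313 rpm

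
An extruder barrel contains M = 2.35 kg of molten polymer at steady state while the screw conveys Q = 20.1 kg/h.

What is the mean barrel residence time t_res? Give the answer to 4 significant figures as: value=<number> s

value=420.9 s

Convert throughput: Q = 20.1 kg/h = 20.1/3600 = 0.00558333 kg/s
t_res = M / Q_s = 2.35 / 0.00558333 = 420.896 s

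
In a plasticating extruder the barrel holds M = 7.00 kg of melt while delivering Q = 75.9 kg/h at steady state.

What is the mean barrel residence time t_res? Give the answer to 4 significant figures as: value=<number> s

Q_s = Q / 3600 = 75.9 / 3600 = 0.0210833 kg/s
Mean residence time: t_res = M/Q_s = 7.00 kg / 0.0210833 kg/s = 332.016 s

value=332.0 s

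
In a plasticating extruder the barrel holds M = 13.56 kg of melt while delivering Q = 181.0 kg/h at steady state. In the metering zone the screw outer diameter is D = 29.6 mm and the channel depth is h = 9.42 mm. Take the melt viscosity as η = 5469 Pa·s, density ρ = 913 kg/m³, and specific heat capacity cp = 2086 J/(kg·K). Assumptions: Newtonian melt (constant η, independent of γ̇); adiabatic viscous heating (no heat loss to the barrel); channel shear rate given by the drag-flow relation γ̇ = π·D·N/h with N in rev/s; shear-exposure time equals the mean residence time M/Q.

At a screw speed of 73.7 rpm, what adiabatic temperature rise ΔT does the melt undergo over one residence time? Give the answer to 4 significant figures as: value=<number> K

Throughput in SI: Q_s = 181.0 kg/h ÷ 3600 s/h = 0.0502778 kg/s
t_res = M / Q_s = 13.56 / 0.0502778 = 269.702 s
Geometry in metres: D = 29.6 mm → 0.0296 m, h = 9.42 mm → 0.00942 m; screw speed N = 73.7 rpm = 1.22833 rev/s
γ̇ = π·D·N / h = π · 0.0296 · 1.22833 / 0.00942 = 12.1257 s⁻¹
ΔT = η·γ̇²·t_res / (ρ·cp) = 5469 · (12.1257)² · 269.702 / (913 · 2086) = 113.873 K

value=113.9 K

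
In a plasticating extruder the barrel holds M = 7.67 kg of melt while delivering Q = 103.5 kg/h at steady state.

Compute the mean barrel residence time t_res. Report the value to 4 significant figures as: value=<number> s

value=266.8 s

Convert throughput: Q = 103.5 kg/h = 103.5/3600 = 0.02875 kg/s
t_res = M / Q_s = 7.67 ÷ 0.02875 = 266.783 s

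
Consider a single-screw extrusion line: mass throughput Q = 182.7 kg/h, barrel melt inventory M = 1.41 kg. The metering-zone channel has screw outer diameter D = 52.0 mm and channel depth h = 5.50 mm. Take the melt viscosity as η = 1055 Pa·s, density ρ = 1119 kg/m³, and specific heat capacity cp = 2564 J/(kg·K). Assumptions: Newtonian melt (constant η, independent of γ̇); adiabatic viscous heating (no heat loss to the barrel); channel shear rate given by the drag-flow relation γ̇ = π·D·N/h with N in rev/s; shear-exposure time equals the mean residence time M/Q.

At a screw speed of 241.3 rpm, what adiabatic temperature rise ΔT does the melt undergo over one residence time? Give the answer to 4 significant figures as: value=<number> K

value=145.8 K

Convert throughput: Q = 182.7 kg/h = 182.7/3600 = 0.05075 kg/s
t_res = M / Q_s = 1.41 ÷ 0.05075 = 27.7833 s
Geometry in metres: D = 52.0 mm → 0.052 m, h = 5.50 mm → 0.0055 m; screw speed N = 241.3 rpm = 4.02167 rev/s
Shear rate: γ̇ = πDN/h = π·0.052·4.02167/0.0055 = 119.453 s⁻¹
ΔT = η·γ̇²·t_res / (ρ·cp) = 1055 · (119.453)² · 27.7833 / (1119 · 2564) = 145.774 K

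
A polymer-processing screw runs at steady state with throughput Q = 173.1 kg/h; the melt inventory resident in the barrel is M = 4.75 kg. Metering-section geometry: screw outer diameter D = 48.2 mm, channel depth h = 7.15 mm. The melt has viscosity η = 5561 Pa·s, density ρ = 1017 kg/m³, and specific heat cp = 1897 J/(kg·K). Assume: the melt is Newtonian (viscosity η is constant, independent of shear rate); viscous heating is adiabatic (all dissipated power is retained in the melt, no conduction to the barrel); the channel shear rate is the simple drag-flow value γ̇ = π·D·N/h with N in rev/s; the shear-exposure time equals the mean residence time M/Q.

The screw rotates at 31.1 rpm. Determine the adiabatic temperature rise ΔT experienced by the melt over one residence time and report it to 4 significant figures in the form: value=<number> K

Q_s = Q / 3600 = 173.1 / 3600 = 0.0480833 kg/s
Mean residence time: t_res = M/Q_s = 4.75 kg / 0.0480833 kg/s = 98.7868 s
Geometry in metres: D = 48.2 mm → 0.0482 m, h = 7.15 mm → 0.00715 m; screw speed N = 31.1 rpm = 0.518333 rev/s
Shear rate: γ̇ = πDN/h = π·0.0482·0.518333/0.00715 = 10.9774 s⁻¹
ΔT = η·γ̇²·t_res/(ρ·cp) = [5561 × 10.9774² × 98.7868] / [1017 × 1897] = 34.3134 K

value=34.31 K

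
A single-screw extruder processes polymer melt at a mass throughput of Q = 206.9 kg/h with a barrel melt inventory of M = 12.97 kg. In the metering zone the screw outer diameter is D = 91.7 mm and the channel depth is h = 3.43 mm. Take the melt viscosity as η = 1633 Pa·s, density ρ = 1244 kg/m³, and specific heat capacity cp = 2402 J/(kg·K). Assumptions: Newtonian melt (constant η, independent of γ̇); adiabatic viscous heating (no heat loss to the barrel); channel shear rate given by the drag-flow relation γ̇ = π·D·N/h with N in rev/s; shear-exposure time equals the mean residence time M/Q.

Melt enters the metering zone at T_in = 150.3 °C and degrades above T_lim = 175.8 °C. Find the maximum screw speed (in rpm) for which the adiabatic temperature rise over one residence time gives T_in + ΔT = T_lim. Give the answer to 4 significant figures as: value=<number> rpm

Convert throughput: Q = 206.9 kg/h = 206.9/3600 = 0.0574722 kg/s
t_res = M / Q_s = 12.97 ÷ 0.0574722 = 225.674 s
Geometry in SI: D = 91.7 mm → 0.0917 m, h = 3.43 mm → 0.00343 m
ΔT_a = T_lim − T_in = 175.8 − 150.3 = 25.5 K
γ̇_max² = ΔT_a·ρ·cp/(η·t_res) = 25.5·1244·2402/(1633·225.674) = 206.759 s⁻²
Take the square root: γ̇_max = √(206.759) = 14.3791 s⁻¹
N_max = γ̇_max·h / (π·D) = 14.3791 · 0.00343 / (π · 0.0917) = 0.171202 rev/s = 10.2721 rpm

value=10.27 rpm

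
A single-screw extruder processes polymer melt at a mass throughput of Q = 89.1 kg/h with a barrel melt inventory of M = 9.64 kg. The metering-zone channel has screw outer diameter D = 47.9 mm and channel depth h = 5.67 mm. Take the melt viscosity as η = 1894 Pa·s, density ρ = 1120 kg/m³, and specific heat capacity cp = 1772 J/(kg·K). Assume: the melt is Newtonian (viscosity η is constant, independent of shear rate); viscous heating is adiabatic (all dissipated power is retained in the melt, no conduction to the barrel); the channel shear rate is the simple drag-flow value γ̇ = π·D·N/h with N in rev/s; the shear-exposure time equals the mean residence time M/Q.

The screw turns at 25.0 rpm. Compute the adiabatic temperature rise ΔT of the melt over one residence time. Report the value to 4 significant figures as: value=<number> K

value=45.46 K

Throughput in SI: Q_s = 89.1 kg/h ÷ 3600 s/h = 0.02475 kg/s
t_res = M / Q_s = 9.64 ÷ 0.02475 = 389.495 s
D = 47.9 mm = 0.0479 m;  h = 5.67 mm = 0.00567 m;  N = 25.0 rpm / 60 = 0.416667 rev/s
Shear rate: γ̇ = πDN/h = π·0.0479·0.416667/0.00567 = 11.0584 s⁻¹
ΔT = η·γ̇²·t_res / (ρ·cp) = 1894 · (11.0584)² · 389.495 / (1120 · 1772) = 45.4551 K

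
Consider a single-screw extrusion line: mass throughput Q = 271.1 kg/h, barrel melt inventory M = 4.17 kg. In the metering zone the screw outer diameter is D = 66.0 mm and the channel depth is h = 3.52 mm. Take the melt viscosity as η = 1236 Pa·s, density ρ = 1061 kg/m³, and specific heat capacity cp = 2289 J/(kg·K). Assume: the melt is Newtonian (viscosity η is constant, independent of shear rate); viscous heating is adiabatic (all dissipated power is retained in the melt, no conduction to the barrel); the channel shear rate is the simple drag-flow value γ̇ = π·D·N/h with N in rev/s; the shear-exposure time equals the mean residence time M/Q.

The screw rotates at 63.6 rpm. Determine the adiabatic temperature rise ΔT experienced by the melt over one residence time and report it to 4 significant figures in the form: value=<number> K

value=109.9 K

Q_s = Q / 3600 = 271.1 / 3600 = 0.0753056 kg/s
t_res = M / Q_s = 4.17 ÷ 0.0753056 = 55.3744 s
Geometry in metres: D = 66.0 mm → 0.066 m, h = 3.52 mm → 0.00352 m; screw speed N = 63.6 rpm = 1.06 rev/s
γ̇ = π D N / h = (π)(0.066)(1.06) / 0.00352 = 62.4392 s⁻¹
Adiabatic rise: ΔT = η γ̇² t_res / (ρ cp) = 1236·(62.4392)²·55.3744 / (1061·2289) = 109.87 K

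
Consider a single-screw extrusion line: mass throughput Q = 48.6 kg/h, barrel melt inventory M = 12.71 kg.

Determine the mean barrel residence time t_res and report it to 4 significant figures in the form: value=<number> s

value=941.5 s

Convert throughput: Q = 48.6 kg/h = 48.6/3600 = 0.0135 kg/s
t_res = M / Q_s = 12.71 / 0.0135 = 941.481 s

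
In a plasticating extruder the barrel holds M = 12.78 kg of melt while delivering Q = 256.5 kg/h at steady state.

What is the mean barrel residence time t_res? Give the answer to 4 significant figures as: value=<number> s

value=179.4 s

Throughput in SI: Q_s = 256.5 kg/h ÷ 3600 s/h = 0.07125 kg/s
Mean residence time: t_res = M/Q_s = 12.78 kg / 0.07125 kg/s = 179.368 s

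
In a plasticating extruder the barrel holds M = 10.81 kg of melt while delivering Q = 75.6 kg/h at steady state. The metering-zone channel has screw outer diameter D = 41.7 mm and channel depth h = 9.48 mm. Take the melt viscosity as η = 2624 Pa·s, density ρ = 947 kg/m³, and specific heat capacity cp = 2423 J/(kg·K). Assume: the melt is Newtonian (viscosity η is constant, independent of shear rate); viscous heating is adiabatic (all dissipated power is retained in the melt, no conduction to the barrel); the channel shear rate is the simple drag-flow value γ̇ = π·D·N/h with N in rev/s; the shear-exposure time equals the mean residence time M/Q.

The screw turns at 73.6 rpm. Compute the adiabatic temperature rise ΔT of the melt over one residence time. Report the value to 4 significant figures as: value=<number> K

Q_s = Q / 3600 = 75.6 / 3600 = 0.021 kg/s
t_res = M / Q_s = 10.81 / 0.021 = 514.762 s
Convert to SI: D = 0.0417 m, h = 0.00948 m, N = 73.6/60 = 1.22667 rev/s
γ̇ = π D N / h = (π)(0.0417)(1.22667) / 0.00948 = 16.9513 s⁻¹
ΔT = η·γ̇²·t_res/(ρ·cp) = [2624 × 16.9513² × 514.762] / [947 × 2423] = 169.151 K

value=169.2 K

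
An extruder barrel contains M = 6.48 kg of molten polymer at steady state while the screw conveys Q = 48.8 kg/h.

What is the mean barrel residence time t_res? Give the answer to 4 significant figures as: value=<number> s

Q_s = Q / 3600 = 48.8 / 3600 = 0.0135556 kg/s
t_res = M / Q_s = 6.48 / 0.0135556 = 478.033 s

value=478.0 s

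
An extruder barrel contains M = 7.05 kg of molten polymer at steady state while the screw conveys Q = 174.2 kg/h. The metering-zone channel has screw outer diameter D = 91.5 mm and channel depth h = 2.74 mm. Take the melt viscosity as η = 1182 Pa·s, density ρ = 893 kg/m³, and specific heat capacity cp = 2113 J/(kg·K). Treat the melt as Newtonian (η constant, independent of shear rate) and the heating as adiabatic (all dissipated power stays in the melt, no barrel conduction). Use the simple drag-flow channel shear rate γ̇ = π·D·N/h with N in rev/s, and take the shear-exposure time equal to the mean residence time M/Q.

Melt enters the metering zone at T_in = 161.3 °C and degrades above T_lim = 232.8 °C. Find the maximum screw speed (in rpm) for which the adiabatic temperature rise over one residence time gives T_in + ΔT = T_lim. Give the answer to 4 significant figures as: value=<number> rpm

value=16.01 rpm

Q_s = Q / 3600 = 174.2 / 3600 = 0.0483889 kg/s
Mean residence time: t_res = M/Q_s = 7.05 kg / 0.0483889 kg/s = 145.695 s
Geometry in SI: D = 91.5 mm → 0.0915 m, h = 2.74 mm → 0.00274 m
ΔT_a = T_lim − T_in = 232.8 °C − 161.3 °C = 71.5 K
γ̇_max² = ΔT_a·ρ·cp / (η·t_res) = [71.5 × 893 × 2113] / [1182 × 145.695] = 783.423 s⁻²
Take the square root: γ̇_max = √(783.423) = 27.9897 s⁻¹
N_max = γ̇_max·h / (π·D) = 27.9897 · 0.00274 / (π · 0.0915) = 0.266795 rev/s = 16.0077 rpm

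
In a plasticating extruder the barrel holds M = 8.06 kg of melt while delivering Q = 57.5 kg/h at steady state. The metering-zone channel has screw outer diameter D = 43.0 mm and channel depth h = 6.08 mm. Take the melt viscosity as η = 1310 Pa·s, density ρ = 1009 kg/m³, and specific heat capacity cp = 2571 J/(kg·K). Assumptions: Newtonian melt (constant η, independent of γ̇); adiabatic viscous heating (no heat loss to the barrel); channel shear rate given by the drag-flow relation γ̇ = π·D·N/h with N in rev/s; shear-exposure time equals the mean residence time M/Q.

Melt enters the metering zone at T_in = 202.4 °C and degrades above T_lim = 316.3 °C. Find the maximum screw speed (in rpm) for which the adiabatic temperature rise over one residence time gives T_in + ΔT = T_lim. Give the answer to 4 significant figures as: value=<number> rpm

Throughput in SI: Q_s = 57.5 kg/h ÷ 3600 s/h = 0.0159722 kg/s
t_res = M / Q_s = 8.06 ÷ 0.0159722 = 504.626 s
Geometry in SI: D = 43.0 mm → 0.043 m, h = 6.08 mm → 0.00608 m
ΔT_a = T_lim − T_in = 316.3 °C − 202.4 °C = 113.9 K
γ̇_max² = ΔT_a·ρ·cp/(η·t_res) = 113.9·1009·2571/(1310·504.626) = 446.968 s⁻²
γ̇_max = sqrt(446.968) = 21.1416 s⁻¹
N_max = γ̇_max·h / (π·D) = 21.1416 · 0.00608 / (π · 0.043) = 0.951532 rev/s = 57.0919 rpm

value=57.09 rpm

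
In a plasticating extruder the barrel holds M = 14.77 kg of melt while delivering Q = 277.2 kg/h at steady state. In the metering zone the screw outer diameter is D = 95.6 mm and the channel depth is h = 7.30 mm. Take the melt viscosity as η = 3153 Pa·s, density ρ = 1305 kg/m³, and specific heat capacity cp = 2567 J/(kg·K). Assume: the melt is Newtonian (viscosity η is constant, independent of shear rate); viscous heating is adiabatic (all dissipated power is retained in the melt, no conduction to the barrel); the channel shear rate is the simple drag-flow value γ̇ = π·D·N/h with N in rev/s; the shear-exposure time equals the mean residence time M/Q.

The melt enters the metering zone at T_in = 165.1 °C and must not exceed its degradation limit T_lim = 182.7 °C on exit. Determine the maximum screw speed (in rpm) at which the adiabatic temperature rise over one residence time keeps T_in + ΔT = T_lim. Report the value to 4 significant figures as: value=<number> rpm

value=14.40 rpm

Q_s = Q / 3600 = 277.2 / 3600 = 0.077 kg/s
t_res = M / Q_s = 14.77 / 0.077 = 191.818 s
Geometry in SI: D = 95.6 mm → 0.0956 m, h = 7.30 mm → 0.0073 m
ΔT_a = T_lim − T_in = 182.7 − 165.1 = 17.6 K
γ̇_max² = ΔT_a·ρ·cp / (η·t_res) = [17.6 × 1305 × 2567] / [3153 × 191.818] = 97.4844 s⁻²
γ̇_max = sqrt(97.4844) = 9.87342 s⁻¹
N_max = γ̇_max h / (πD) = 9.87342·0.0073/(π·0.0956) = 0.239984 rev/s → ×60 = 14.3991 rpm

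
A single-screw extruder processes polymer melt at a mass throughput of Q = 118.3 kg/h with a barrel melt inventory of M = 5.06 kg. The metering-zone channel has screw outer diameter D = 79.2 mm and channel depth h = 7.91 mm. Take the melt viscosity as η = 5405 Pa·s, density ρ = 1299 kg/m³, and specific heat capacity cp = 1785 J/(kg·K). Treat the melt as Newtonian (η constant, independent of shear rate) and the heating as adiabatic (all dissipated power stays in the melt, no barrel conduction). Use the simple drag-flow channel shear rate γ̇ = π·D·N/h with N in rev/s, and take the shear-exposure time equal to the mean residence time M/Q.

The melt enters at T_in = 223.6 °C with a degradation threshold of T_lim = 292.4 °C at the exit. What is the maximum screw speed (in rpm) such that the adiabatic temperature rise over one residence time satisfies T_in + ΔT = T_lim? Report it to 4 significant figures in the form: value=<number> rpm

value=26.41 rpm

Q_s = Q / 3600 = 118.3 / 3600 = 0.0328611 kg/s
t_res = M / Q_s = 5.06 / 0.0328611 = 153.981 s
D = 79.2 mm = 0.0792 m;  h = 7.91 mm = 0.00791 m
Allowable rise: ΔT_a = T_lim − T_in = 292.4 − 223.6 = 68.8 K
γ̇_max² = ΔT_a·ρ·cp / (η·t_res) = [68.8 × 1299 × 1785] / [5405 × 153.981] = 191.678 s⁻²
γ̇_max = sqrt(191.678) = 13.8448 s⁻¹
N_max = γ̇_max·h / (π·D) = 13.8448 · 0.00791 / (π · 0.0792) = 0.440136 rev/s = 26.4082 rpm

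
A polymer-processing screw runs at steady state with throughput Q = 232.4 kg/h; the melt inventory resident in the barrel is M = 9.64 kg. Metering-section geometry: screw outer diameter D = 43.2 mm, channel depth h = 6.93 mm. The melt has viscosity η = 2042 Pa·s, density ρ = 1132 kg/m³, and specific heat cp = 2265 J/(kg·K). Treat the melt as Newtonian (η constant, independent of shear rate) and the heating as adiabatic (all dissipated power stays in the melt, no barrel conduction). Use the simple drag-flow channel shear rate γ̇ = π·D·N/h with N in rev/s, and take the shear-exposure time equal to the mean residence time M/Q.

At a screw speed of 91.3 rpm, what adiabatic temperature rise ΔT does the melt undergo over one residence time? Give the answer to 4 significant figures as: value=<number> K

Q_s = Q / 3600 = 232.4 / 3600 = 0.0645556 kg/s
t_res = M / Q_s = 9.64 ÷ 0.0645556 = 149.329 s
Convert to SI: D = 0.0432 m, h = 0.00693 m, N = 91.3/60 = 1.52167 rev/s
γ̇ = π D N / h = (π)(0.0432)(1.52167) / 0.00693 = 29.8003 s⁻¹
ΔT = η·γ̇²·t_res/(ρ·cp) = [2042 × 29.8003² × 149.329] / [1132 × 2265] = 105.615 K

value=105.6 K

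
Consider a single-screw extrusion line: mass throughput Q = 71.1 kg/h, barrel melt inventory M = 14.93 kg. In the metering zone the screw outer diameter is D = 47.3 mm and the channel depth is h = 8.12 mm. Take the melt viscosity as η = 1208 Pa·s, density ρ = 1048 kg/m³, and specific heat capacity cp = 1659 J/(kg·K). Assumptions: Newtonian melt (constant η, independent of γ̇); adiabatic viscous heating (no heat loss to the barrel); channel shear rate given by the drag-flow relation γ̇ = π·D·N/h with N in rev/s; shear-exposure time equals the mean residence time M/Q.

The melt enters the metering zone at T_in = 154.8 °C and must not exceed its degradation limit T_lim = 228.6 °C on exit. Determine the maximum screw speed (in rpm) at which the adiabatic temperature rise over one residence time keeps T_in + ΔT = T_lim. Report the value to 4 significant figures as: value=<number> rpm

Convert throughput: Q = 71.1 kg/h = 71.1/3600 = 0.01975 kg/s
t_res = M / Q_s = 14.93 / 0.01975 = 755.949 s
Convert to metres: D = 0.0473 m, h = 0.00812 m
ΔT_a = T_lim − T_in = 228.6 °C − 154.8 °C = 73.8 K
γ̇_max² = ΔT_a·ρ·cp / (η·t_res) = [73.8 × 1048 × 1659] / [1208 × 755.949] = 140.509 s⁻²
γ̇_max = sqrt(140.509) = 11.8537 s⁻¹
N_max = γ̇_max h / (πD) = 11.8537·0.00812/(π·0.0473) = 0.647735 rev/s → ×60 = 38.8641 rpm

value=38.86 rpm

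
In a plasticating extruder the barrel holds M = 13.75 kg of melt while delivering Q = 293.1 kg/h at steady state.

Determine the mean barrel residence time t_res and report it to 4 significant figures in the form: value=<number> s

Q_s = Q / 3600 = 293.1 / 3600 = 0.0814167 kg/s
t_res = M / Q_s = 13.75 ÷ 0.0814167 = 168.884 s

value=168.9 s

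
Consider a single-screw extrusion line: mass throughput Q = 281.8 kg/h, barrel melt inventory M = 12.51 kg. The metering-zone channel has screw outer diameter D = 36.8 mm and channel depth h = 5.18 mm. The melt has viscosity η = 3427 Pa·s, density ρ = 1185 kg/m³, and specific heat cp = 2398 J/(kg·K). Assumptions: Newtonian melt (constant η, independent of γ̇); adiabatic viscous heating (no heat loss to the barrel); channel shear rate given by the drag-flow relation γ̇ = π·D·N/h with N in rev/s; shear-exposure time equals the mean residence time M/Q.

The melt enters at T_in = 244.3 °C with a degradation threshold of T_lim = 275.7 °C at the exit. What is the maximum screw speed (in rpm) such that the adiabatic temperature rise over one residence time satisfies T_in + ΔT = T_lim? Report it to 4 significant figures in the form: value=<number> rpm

Convert throughput: Q = 281.8 kg/h = 281.8/3600 = 0.0782778 kg/s
t_res = M / Q_s = 12.51 ÷ 0.0782778 = 159.815 s
Geometry in SI: D = 36.8 mm → 0.0368 m, h = 5.18 mm → 0.00518 m
ΔT_a = T_lim − T_in = 275.7 °C − 244.3 °C = 31.4 K
Invert ΔT = ηγ̇²t_res/(ρcp) for γ̇: γ̇_max² = ΔT_a ρ cp / (η t_res) = 31.4·1185·2398 / (3427·159.815) = 162.916 s⁻²
Take the square root: γ̇_max = √(162.916) = 12.7639 s⁻¹
N_max = γ̇_max h / (πD) = 12.7639·0.00518/(π·0.0368) = 0.571892 rev/s → ×60 = 34.3135 rpm

value=34.31 rpm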